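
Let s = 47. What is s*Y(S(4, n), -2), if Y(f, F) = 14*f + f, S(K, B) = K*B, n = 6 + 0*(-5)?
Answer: 16920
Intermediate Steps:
n = 6 (n = 6 + 0 = 6)
S(K, B) = B*K
Y(f, F) = 15*f
s*Y(S(4, n), -2) = 47*(15*(6*4)) = 47*(15*24) = 47*360 = 16920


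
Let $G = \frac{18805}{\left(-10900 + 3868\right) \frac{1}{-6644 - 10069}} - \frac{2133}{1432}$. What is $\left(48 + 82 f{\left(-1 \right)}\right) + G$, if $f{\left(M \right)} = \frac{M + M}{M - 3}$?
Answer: $\frac{4697308135}{104894} \approx 44782.0$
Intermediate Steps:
$f{\left(M \right)} = \frac{2 M}{-3 + M}$
$G = \frac{4687972569}{104894}$ ($G = \frac{18805}{\left(-7032\right) \frac{1}{-16713}} - \frac{2133}{1432} = \frac{18805}{\left(-7032\right) \left(- \frac{1}{16713}\right)} - \frac{2133}{1432} = \frac{18805}{\frac{2344}{5571}} - \frac{2133}{1432} = 18805 \cdot \frac{5571}{2344} - \frac{2133}{1432} = \frac{104762655}{2344} - \frac{2133}{1432} = \frac{4687972569}{104894} \approx 44693.0$)
$\left(48 + 82 f{\left(-1 \right)}\right) + G = \left(48 + 82 \cdot 2 \left(-1\right) \frac{1}{-3 - 1}\right) + \frac{4687972569}{104894} = \left(48 + 82 \cdot 2 \left(-1\right) \frac{1}{-4}\right) + \frac{4687972569}{104894} = \left(48 + 82 \cdot 2 \left(-1\right) \left(- \frac{1}{4}\right)\right) + \frac{4687972569}{104894} = \left(48 + 82 \cdot \frac{1}{2}\right) + \frac{4687972569}{104894} = \left(48 + 41\right) + \frac{4687972569}{104894} = 89 + \frac{4687972569}{104894} = \frac{4697308135}{104894}$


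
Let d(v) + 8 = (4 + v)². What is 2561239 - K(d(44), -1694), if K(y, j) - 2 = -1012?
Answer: 2562249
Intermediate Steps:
d(v) = -8 + (4 + v)²
K(y, j) = -1010 (K(y, j) = 2 - 1012 = -1010)
2561239 - K(d(44), -1694) = 2561239 - 1*(-1010) = 2561239 + 1010 = 2562249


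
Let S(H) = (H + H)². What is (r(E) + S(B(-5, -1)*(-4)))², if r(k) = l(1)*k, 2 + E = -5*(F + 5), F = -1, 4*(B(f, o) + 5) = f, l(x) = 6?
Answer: 5607424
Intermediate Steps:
B(f, o) = -5 + f/4
S(H) = 4*H² (S(H) = (2*H)² = 4*H²)
E = -22 (E = -2 - 5*(-1 + 5) = -2 - 5*4 = -2 - 20 = -22)
r(k) = 6*k
(r(E) + S(B(-5, -1)*(-4)))² = (6*(-22) + 4*((-5 + (¼)*(-5))*(-4))²)² = (-132 + 4*((-5 - 5/4)*(-4))²)² = (-132 + 4*(-25/4*(-4))²)² = (-132 + 4*25²)² = (-132 + 4*625)² = (-132 + 2500)² = 2368² = 5607424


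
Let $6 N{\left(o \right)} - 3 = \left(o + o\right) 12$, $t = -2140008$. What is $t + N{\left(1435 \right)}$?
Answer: $- \frac{4268535}{2} \approx -2.1343 \cdot 10^{6}$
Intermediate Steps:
$N{\left(o \right)} = \frac{1}{2} + 4 o$ ($N{\left(o \right)} = \frac{1}{2} + \frac{\left(o + o\right) 12}{6} = \frac{1}{2} + \frac{2 o 12}{6} = \frac{1}{2} + \frac{24 o}{6} = \frac{1}{2} + 4 o$)
$t + N{\left(1435 \right)} = -2140008 + \left(\frac{1}{2} + 4 \cdot 1435\right) = -2140008 + \left(\frac{1}{2} + 5740\right) = -2140008 + \frac{11481}{2} = - \frac{4268535}{2}$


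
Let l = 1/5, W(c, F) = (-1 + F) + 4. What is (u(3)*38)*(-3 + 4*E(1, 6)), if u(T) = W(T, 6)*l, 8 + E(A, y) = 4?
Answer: -6498/5 ≈ -1299.6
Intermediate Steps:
W(c, F) = 3 + F
E(A, y) = -4 (E(A, y) = -8 + 4 = -4)
l = ⅕ ≈ 0.20000
u(T) = 9/5 (u(T) = (3 + 6)*(⅕) = 9*(⅕) = 9/5)
(u(3)*38)*(-3 + 4*E(1, 6)) = ((9/5)*38)*(-3 + 4*(-4)) = 342*(-3 - 16)/5 = (342/5)*(-19) = -6498/5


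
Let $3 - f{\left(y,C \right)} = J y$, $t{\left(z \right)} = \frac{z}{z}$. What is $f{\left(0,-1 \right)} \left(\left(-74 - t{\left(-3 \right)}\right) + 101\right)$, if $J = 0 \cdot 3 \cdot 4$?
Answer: $78$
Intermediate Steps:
$t{\left(z \right)} = 1$
$J = 0$ ($J = 0 \cdot 4 = 0$)
$f{\left(y,C \right)} = 3$ ($f{\left(y,C \right)} = 3 - 0 y = 3 - 0 = 3 + 0 = 3$)
$f{\left(0,-1 \right)} \left(\left(-74 - t{\left(-3 \right)}\right) + 101\right) = 3 \left(\left(-74 - 1\right) + 101\right) = 3 \left(-75 + 101\right) = 3 \cdot 26 = 78$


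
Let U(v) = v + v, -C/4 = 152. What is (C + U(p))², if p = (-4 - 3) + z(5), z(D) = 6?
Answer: 372100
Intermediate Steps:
C = -608 (C = -4*152 = -608)
p = -1 (p = (-4 - 3) + 6 = -7 + 6 = -1)
U(v) = 2*v
(C + U(p))² = (-608 + 2*(-1))² = (-608 - 2)² = (-610)² = 372100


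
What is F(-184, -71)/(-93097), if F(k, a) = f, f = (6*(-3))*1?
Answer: 18/93097 ≈ 0.00019335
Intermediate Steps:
f = -18 (f = -18*1 = -18)
F(k, a) = -18
F(-184, -71)/(-93097) = -18/(-93097) = -18*(-1/93097) = 18/93097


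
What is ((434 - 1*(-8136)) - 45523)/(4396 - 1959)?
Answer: -36953/2437 ≈ -15.163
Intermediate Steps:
((434 - 1*(-8136)) - 45523)/(4396 - 1959) = ((434 + 8136) - 45523)/2437 = (8570 - 45523)*(1/2437) = -36953*1/2437 = -36953/2437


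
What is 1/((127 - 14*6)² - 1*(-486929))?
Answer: 1/488778 ≈ 2.0459e-6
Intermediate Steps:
1/((127 - 14*6)² - 1*(-486929)) = 1/((127 - 84)² + 486929) = 1/(43² + 486929) = 1/(1849 + 486929) = 1/488778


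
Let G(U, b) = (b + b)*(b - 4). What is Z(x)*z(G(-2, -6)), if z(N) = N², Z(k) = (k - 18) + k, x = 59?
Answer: 1440000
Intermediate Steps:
G(U, b) = 2*b*(-4 + b) (G(U, b) = (2*b)*(-4 + b) = 2*b*(-4 + b))
Z(k) = -18 + 2*k (Z(k) = (-18 + k) + k = -18 + 2*k)
Z(x)*z(G(-2, -6)) = (-18 + 2*59)*(2*(-6)*(-4 - 6))² = (-18 + 118)*(2*(-6)*(-10))² = 100*120² = 100*14400 = 1440000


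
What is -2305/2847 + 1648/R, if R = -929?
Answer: -6833201/2644863 ≈ -2.5836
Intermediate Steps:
-2305/2847 + 1648/R = -2305/2847 + 1648/(-929) = -2305*1/2847 + 1648*(-1/929) = -2305/2847 - 1648/929 = -6833201/2644863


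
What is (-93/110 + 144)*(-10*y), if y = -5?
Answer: 78735/11 ≈ 7157.7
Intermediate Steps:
(-93/110 + 144)*(-10*y) = (-93/110 + 144)*(-10*(-5)) = (-93*1/110 + 144)*50 = (-93/110 + 144)*50 = (15747/110)*50 = 78735/11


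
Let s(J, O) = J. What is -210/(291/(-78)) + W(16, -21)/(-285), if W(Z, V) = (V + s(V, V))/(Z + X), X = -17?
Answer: 517342/9215 ≈ 56.141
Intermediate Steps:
W(Z, V) = 2*V/(-17 + Z) (W(Z, V) = (V + V)/(Z - 17) = (2*V)/(-17 + Z) = 2*V/(-17 + Z))
-210/(291/(-78)) + W(16, -21)/(-285) = -210/(291/(-78)) + (2*(-21)/(-17 + 16))/(-285) = -210/(291*(-1/78)) + (2*(-21)/(-1))*(-1/285) = -210/(-97/26) + (2*(-21)*(-1))*(-1/285) = -210*(-26/97) + 42*(-1/285) = 5460/97 - 14/95 = 517342/9215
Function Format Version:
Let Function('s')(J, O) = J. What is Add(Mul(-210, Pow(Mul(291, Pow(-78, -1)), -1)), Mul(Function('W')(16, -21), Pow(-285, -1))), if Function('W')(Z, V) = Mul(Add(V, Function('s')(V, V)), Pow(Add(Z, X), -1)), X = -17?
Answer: Rational(517342, 9215) ≈ 56.141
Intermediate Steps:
Function('W')(Z, V) = Mul(2, V, Pow(Add(-17, Z), -1)) (Function('W')(Z, V) = Mul(Add(V, V), Pow(Add(Z, -17), -1)) = Mul(Mul(2, V), Pow(Add(-17, Z), -1)) = Mul(2, V, Pow(Add(-17, Z), -1)))
Add(Mul(-210, Pow(Mul(291, Pow(-78, -1)), -1)), Mul(Function('W')(16, -21), Pow(-285, -1))) = Add(Mul(-210, Pow(Mul(291, Pow(-78, -1)), -1)), Mul(Mul(2, -21, Pow(Add(-17, 16), -1)), Pow(-285, -1))) = Add(Mul(-210, Pow(Mul(291, Rational(-1, 78)), -1)), Mul(Mul(2, -21, Pow(-1, -1)), Rational(-1, 285))) = Add(Mul(-210, Pow(Rational(-97, 26), -1)), Mul(Mul(2, -21, -1), Rational(-1, 285))) = Add(Mul(-210, Rational(-26, 97)), Mul(42, Rational(-1, 285))) = Add(Rational(5460, 97), Rational(-14, 95)) = Rational(517342, 9215)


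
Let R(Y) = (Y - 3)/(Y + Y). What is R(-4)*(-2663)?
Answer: -18641/8 ≈ -2330.1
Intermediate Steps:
R(Y) = (-3 + Y)/(2*Y) (R(Y) = (-3 + Y)/((2*Y)) = (-3 + Y)*(1/(2*Y)) = (-3 + Y)/(2*Y))
R(-4)*(-2663) = ((½)*(-3 - 4)/(-4))*(-2663) = ((½)*(-¼)*(-7))*(-2663) = (7/8)*(-2663) = -18641/8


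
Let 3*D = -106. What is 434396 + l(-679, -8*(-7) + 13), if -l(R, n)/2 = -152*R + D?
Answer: 684152/3 ≈ 2.2805e+5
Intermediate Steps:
D = -106/3 (D = (⅓)*(-106) = -106/3 ≈ -35.333)
l(R, n) = 212/3 + 304*R (l(R, n) = -2*(-152*R - 106/3) = -2*(-106/3 - 152*R) = 212/3 + 304*R)
434396 + l(-679, -8*(-7) + 13) = 434396 + (212/3 + 304*(-679)) = 434396 + (212/3 - 206416) = 434396 - 619036/3 = 684152/3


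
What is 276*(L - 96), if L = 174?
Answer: 21528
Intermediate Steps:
276*(L - 96) = 276*(174 - 96) = 276*78 = 21528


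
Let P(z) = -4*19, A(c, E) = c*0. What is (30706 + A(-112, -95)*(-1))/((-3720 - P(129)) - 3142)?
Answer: -1181/261 ≈ -4.5249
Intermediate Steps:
A(c, E) = 0
P(z) = -76
(30706 + A(-112, -95)*(-1))/((-3720 - P(129)) - 3142) = (30706 + 0*(-1))/((-3720 - 1*(-76)) - 3142) = (30706 + 0)/((-3720 + 76) - 3142) = 30706/(-3644 - 3142) = 30706/(-6786) = 30706*(-1/6786) = -1181/261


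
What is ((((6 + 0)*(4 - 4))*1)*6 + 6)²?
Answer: 36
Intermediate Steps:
((((6 + 0)*(4 - 4))*1)*6 + 6)² = (((6*0)*1)*6 + 6)² = ((0*1)*6 + 6)² = (0*6 + 6)² = (0 + 6)² = 6² = 36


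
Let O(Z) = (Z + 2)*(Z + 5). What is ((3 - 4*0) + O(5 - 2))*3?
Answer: 129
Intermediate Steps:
O(Z) = (2 + Z)*(5 + Z)
((3 - 4*0) + O(5 - 2))*3 = ((3 - 4*0) + (10 + (5 - 2)**2 + 7*(5 - 2)))*3 = ((3 + 0) + (10 + 3**2 + 7*3))*3 = (3 + (10 + 9 + 21))*3 = (3 + 40)*3 = 43*3 = 129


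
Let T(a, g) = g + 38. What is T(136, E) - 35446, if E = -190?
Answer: -35598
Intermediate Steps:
T(a, g) = 38 + g
T(136, E) - 35446 = (38 - 190) - 35446 = -152 - 35446 = -35598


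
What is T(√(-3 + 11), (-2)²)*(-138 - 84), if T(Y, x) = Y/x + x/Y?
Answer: -333*√2 ≈ -470.93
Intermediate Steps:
T(√(-3 + 11), (-2)²)*(-138 - 84) = (√(-3 + 11)/((-2)²) + (-2)²/(√(-3 + 11)))*(-138 - 84) = (√8/4 + 4/(√8))*(-222) = ((2*√2)*(¼) + 4/((2*√2)))*(-222) = (√2/2 + 4*(√2/4))*(-222) = (√2/2 + √2)*(-222) = (3*√2/2)*(-222) = -333*√2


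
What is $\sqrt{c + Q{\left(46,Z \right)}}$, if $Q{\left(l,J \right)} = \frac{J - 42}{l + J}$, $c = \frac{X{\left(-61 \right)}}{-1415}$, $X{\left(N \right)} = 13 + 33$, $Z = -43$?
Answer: $\frac{i \sqrt{511153185}}{4245} \approx 5.326 i$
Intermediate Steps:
$X{\left(N \right)} = 46$
$c = - \frac{46}{1415}$ ($c = \frac{46}{-1415} = 46 \left(- \frac{1}{1415}\right) = - \frac{46}{1415} \approx -0.032509$)
$Q{\left(l,J \right)} = \frac{-42 + J}{J + l}$
$\sqrt{c + Q{\left(46,Z \right)}} = \sqrt{- \frac{46}{1415} + \frac{-42 - 43}{-43 + 46}} = \sqrt{- \frac{46}{1415} + \frac{1}{3} \left(-85\right)} = \sqrt{- \frac{46}{1415} - \frac{85}{3}} = \sqrt{- \frac{120413}{4245}} = \frac{i \sqrt{511153185}}{4245}$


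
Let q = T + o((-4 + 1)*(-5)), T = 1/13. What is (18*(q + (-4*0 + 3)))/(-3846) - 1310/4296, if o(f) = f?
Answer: -6972455/17899284 ≈ -0.38954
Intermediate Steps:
T = 1/13 (T = 1*(1/13) = 1/13 ≈ 0.076923)
q = 196/13 (q = 1/13 + (-4 + 1)*(-5) = 1/13 - 3*(-5) = 1/13 + 15 = 196/13 ≈ 15.077)
(18*(q + (-4*0 + 3)))/(-3846) - 1310/4296 = (18*(196/13 + (-4*0 + 3)))/(-3846) - 1310/4296 = (18*(196/13 + (0 + 3)))*(-1/3846) - 1310*1/4296 = (18*(196/13 + 3))*(-1/3846) - 655/2148 = (18*(235/13))*(-1/3846) - 655/2148 = (4230/13)*(-1/3846) - 655/2148 = -705/8333 - 655/2148 = -6972455/17899284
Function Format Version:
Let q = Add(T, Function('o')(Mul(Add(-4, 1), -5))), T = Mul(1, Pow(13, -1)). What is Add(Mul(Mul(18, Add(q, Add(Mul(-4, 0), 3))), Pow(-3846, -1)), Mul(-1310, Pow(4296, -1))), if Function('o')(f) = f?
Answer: Rational(-6972455, 17899284) ≈ -0.38954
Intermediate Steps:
T = Rational(1, 13) (T = Mul(1, Rational(1, 13)) = Rational(1, 13) ≈ 0.076923)
q = Rational(196, 13) (q = Add(Rational(1, 13), Mul(Add(-4, 1), -5)) = Add(Rational(1, 13), Mul(-3, -5)) = Add(Rational(1, 13), 15) = Rational(196, 13) ≈ 15.077)
Add(Mul(Mul(18, Add(q, Add(Mul(-4, 0), 3))), Pow(-3846, -1)), Mul(-1310, Pow(4296, -1))) = Add(Mul(Mul(18, Add(Rational(196, 13), Add(Mul(-4, 0), 3))), Pow(-3846, -1)), Mul(-1310, Pow(4296, -1))) = Add(Mul(Mul(18, Add(Rational(196, 13), Add(0, 3))), Rational(-1, 3846)), Mul(-1310, Rational(1, 4296))) = Add(Mul(Mul(18, Add(Rational(196, 13), 3)), Rational(-1, 3846)), Rational(-655, 2148)) = Add(Mul(Mul(18, Rational(235, 13)), Rational(-1, 3846)), Rational(-655, 2148)) = Add(Mul(Rational(4230, 13), Rational(-1, 3846)), Rational(-655, 2148)) = Add(Rational(-705, 8333), Rational(-655, 2148)) = Rational(-6972455, 17899284)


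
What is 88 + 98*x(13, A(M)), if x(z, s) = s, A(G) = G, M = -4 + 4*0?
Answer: -304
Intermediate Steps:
M = -4 (M = -4 + 0 = -4)
88 + 98*x(13, A(M)) = 88 + 98*(-4) = 88 - 392 = -304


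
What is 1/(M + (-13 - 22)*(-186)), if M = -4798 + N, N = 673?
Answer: 1/2385 ≈ 0.00041929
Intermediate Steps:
M = -4125 (M = -4798 + 673 = -4125)
1/(M + (-13 - 22)*(-186)) = 1/(-4125 + (-13 - 22)*(-186)) = 1/(-4125 - 35*(-186)) = 1/(-4125 + 6510) = 1/2385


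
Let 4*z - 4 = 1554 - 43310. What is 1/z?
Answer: -1/10438 ≈ -9.5804e-5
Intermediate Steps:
z = -10438 (z = 1 + (1554 - 43310)/4 = 1 + (¼)*(-41756) = 1 - 10439 = -10438)
1/z = 1/(-10438) = -1/10438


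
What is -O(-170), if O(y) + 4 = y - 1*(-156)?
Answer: 18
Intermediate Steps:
O(y) = 152 + y (O(y) = -4 + (y - 1*(-156)) = -4 + (y + 156) = -4 + (156 + y) = 152 + y)
-O(-170) = -(152 - 170) = -1*(-18) = 18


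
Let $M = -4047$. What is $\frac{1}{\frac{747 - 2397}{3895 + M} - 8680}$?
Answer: $- \frac{76}{658855} \approx -0.00011535$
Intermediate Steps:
$\frac{1}{\frac{747 - 2397}{3895 + M} - 8680} = \frac{1}{\frac{747 - 2397}{3895 - 4047} - 8680} = \frac{1}{- \frac{1650}{-152} - 8680} = \frac{1}{\left(-1650\right) \left(- \frac{1}{152}\right) - 8680} = \frac{1}{\frac{825}{76} - 8680} = \frac{1}{- \frac{658855}{76}} = - \frac{76}{658855}$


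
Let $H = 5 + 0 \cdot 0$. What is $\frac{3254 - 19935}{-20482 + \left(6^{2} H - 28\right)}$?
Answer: $\frac{16681}{20330} \approx 0.82051$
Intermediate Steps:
$H = 5$ ($H = 5 + 0 = 5$)
$\frac{3254 - 19935}{-20482 + \left(6^{2} H - 28\right)} = \frac{3254 - 19935}{-20482 - \left(28 - 6^{2} \cdot 5\right)} = - \frac{16681}{-20482 + \left(36 \cdot 5 - 28\right)} = - \frac{16681}{-20482 + \left(180 - 28\right)} = - \frac{16681}{-20482 + 152} = - \frac{16681}{-20330} = \left(-16681\right) \left(- \frac{1}{20330}\right) = \frac{16681}{20330}$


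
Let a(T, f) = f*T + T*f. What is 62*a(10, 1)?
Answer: 1240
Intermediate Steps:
a(T, f) = 2*T*f (a(T, f) = T*f + T*f = 2*T*f)
62*a(10, 1) = 62*(2*10*1) = 62*20 = 1240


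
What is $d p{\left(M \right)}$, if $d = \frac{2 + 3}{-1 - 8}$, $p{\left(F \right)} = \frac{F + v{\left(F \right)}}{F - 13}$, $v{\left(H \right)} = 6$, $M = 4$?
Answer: $\frac{50}{81} \approx 0.61728$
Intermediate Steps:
$p{\left(F \right)} = \frac{6 + F}{-13 + F}$ ($p{\left(F \right)} = \frac{F + 6}{F - 13} = \frac{6 + F}{-13 + F}$)
$d = - \frac{5}{9}$ ($d = \frac{5}{-9} = 5 \left(- \frac{1}{9}\right) = - \frac{5}{9} \approx -0.55556$)
$d p{\left(M \right)} = - \frac{5 \frac{6 + 4}{-13 + 4}}{9} = - \frac{5 \frac{1}{-9} \cdot 10}{9} = - \frac{5 \left(\left(- \frac{1}{9}\right) 10\right)}{9} = \left(- \frac{5}{9}\right) \left(- \frac{10}{9}\right) = \frac{50}{81}$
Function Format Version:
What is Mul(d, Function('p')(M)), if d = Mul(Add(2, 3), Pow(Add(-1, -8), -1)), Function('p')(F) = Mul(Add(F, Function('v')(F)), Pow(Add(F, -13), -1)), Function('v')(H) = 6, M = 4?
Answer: Rational(50, 81) ≈ 0.61728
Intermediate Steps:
Function('p')(F) = Mul(Pow(Add(-13, F), -1), Add(6, F)) (Function('p')(F) = Mul(Add(F, 6), Pow(Add(F, -13), -1)) = Mul(Add(6, F), Pow(Add(-13, F), -1)) = Mul(Pow(Add(-13, F), -1), Add(6, F)))
d = Rational(-5, 9) (d = Mul(5, Pow(-9, -1)) = Mul(5, Rational(-1, 9)) = Rational(-5, 9) ≈ -0.55556)
Mul(d, Function('p')(M)) = Mul(Rational(-5, 9), Mul(Pow(Add(-13, 4), -1), Add(6, 4))) = Mul(Rational(-5, 9), Mul(Pow(-9, -1), 10)) = Mul(Rational(-5, 9), Mul(Rational(-1, 9), 10)) = Mul(Rational(-5, 9), Rational(-10, 9)) = Rational(50, 81)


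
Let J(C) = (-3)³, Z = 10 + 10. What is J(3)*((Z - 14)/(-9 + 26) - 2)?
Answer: 756/17 ≈ 44.471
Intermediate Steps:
Z = 20
J(C) = -27
J(3)*((Z - 14)/(-9 + 26) - 2) = -27*((20 - 14)/(-9 + 26) - 2) = -27*(6/17 - 2) = -27*(-28/17) = 756/17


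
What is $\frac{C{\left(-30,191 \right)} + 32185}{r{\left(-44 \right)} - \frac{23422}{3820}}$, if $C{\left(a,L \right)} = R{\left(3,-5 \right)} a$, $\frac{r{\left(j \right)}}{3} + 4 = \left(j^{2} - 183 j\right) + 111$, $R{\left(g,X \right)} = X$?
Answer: $\frac{61759850}{57832639} \approx 1.0679$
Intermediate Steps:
$r{\left(j \right)} = 321 - 549 j + 3 j^{2}$ ($r{\left(j \right)} = -12 + 3 \left(\left(j^{2} - 183 j\right) + 111\right) = -12 + 3 \left(111 + j^{2} - 183 j\right) = -12 + \left(333 - 549 j + 3 j^{2}\right) = 321 - 549 j + 3 j^{2}$)
$C{\left(a,L \right)} = - 5 a$
$\frac{C{\left(-30,191 \right)} + 32185}{r{\left(-44 \right)} - \frac{23422}{3820}} = \frac{\left(-5\right) \left(-30\right) + 32185}{\left(321 - -24156 + 3 \left(-44\right)^{2}\right) - \frac{23422}{3820}} = \frac{150 + 32185}{\left(321 + 24156 + 3 \cdot 1936\right) - \frac{11711}{1910}} = \frac{32335}{\left(321 + 24156 + 5808\right) - \frac{11711}{1910}} = \frac{32335}{30285 - \frac{11711}{1910}} = \frac{32335}{\frac{57832639}{1910}} = 32335 \cdot \frac{1910}{57832639} = \frac{61759850}{57832639}$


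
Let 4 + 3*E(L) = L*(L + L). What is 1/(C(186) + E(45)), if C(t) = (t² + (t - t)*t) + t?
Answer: 3/108392 ≈ 2.7677e-5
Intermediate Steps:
C(t) = t + t² (C(t) = (t² + 0*t) + t = (t² + 0) + t = t² + t = t + t²)
E(L) = -4/3 + 2*L²/3 (E(L) = -4/3 + (L*(L + L))/3 = -4/3 + (L*(2*L))/3 = -4/3 + (2*L²)/3 = -4/3 + 2*L²/3)
1/(C(186) + E(45)) = 1/(186*(1 + 186) + (-4/3 + (⅔)*45²)) = 1/(186*187 + (-4/3 + (⅔)*2025)) = 1/(34782 + (-4/3 + 1350)) = 1/(34782 + 4046/3) = 1/(108392/3) = 3/108392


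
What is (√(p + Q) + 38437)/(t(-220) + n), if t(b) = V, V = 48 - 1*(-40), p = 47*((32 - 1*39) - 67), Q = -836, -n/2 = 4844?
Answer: -38437/9600 - I*√4314/9600 ≈ -4.0039 - 0.0068418*I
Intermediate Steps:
n = -9688 (n = -2*4844 = -9688)
p = -3478 (p = 47*((32 - 39) - 67) = 47*(-7 - 67) = 47*(-74) = -3478)
V = 88 (V = 48 + 40 = 88)
t(b) = 88
(√(p + Q) + 38437)/(t(-220) + n) = (√(-3478 - 836) + 38437)/(88 - 9688) = (√(-4314) + 38437)/(-9600) = (I*√4314 + 38437)*(-1/9600) = (38437 + I*√4314)*(-1/9600) = -38437/9600 - I*√4314/9600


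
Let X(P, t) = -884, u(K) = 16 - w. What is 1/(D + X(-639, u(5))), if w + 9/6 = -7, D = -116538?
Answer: -1/117422 ≈ -8.5163e-6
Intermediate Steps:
w = -17/2 (w = -3/2 - 7 = -17/2 ≈ -8.5000)
u(K) = 49/2 (u(K) = 16 - 1*(-17/2) = 16 + 17/2 = 49/2)
1/(D + X(-639, u(5))) = 1/(-116538 - 884) = 1/(-117422) = -1/117422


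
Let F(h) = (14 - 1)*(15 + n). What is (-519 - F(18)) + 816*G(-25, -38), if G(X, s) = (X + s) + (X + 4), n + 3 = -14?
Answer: -69037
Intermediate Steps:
n = -17 (n = -3 - 14 = -17)
G(X, s) = 4 + s + 2*X (G(X, s) = (X + s) + (4 + X) = 4 + s + 2*X)
F(h) = -26 (F(h) = (14 - 1)*(15 - 17) = 13*(-2) = -26)
(-519 - F(18)) + 816*G(-25, -38) = (-519 - 1*(-26)) + 816*(4 - 38 + 2*(-25)) = (-519 + 26) + 816*(4 - 38 - 50) = -493 + 816*(-84) = -493 - 68544 = -69037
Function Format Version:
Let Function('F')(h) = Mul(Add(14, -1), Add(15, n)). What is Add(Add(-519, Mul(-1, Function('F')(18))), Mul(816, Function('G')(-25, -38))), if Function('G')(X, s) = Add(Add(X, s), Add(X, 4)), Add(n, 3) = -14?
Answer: -69037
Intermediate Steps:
n = -17 (n = Add(-3, -14) = -17)
Function('G')(X, s) = Add(4, s, Mul(2, X)) (Function('G')(X, s) = Add(Add(X, s), Add(4, X)) = Add(4, s, Mul(2, X)))
Function('F')(h) = -26 (Function('F')(h) = Mul(Add(14, -1), Add(15, -17)) = Mul(13, -2) = -26)
Add(Add(-519, Mul(-1, Function('F')(18))), Mul(816, Function('G')(-25, -38))) = Add(Add(-519, Mul(-1, -26)), Mul(816, Add(4, -38, Mul(2, -25)))) = Add(Add(-519, 26), Mul(816, Add(4, -38, -50))) = Add(-493, Mul(816, -84)) = Add(-493, -68544) = -69037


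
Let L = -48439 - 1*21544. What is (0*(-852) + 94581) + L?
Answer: 24598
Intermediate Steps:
L = -69983 (L = -48439 - 21544 = -69983)
(0*(-852) + 94581) + L = (0*(-852) + 94581) - 69983 = (0 + 94581) - 69983 = 94581 - 69983 = 24598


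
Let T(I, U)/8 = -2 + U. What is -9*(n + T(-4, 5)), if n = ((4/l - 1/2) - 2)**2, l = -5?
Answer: -31401/100 ≈ -314.01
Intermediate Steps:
T(I, U) = -16 + 8*U (T(I, U) = 8*(-2 + U) = -16 + 8*U)
n = 1089/100 (n = ((4/(-5) - 1/2) - 2)**2 = ((4*(-1/5) - 1*1/2) - 2)**2 = ((-4/5 - 1/2) - 2)**2 = (-13/10 - 2)**2 = (-33/10)**2 = 1089/100 ≈ 10.890)
-9*(n + T(-4, 5)) = -9*(1089/100 + (-16 + 8*5)) = -9*(1089/100 + (-16 + 40)) = -9*(1089/100 + 24) = -9*3489/100 = -31401/100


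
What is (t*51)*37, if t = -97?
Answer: -183039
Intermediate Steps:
(t*51)*37 = -97*51*37 = -4947*37 = -183039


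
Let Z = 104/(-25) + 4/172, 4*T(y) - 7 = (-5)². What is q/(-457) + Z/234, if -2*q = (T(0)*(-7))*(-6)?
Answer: 40228121/114958350 ≈ 0.34994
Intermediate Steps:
T(y) = 8 (T(y) = 7/4 + (¼)*(-5)² = 7/4 + (¼)*25 = 7/4 + 25/4 = 8)
q = -168 (q = -8*(-7)*(-6)/2 = -(-28)*(-6) = -½*336 = -168)
Z = -4447/1075 (Z = 104*(-1/25) + 4*(1/172) = -104/25 + 1/43 = -4447/1075 ≈ -4.1367)
q/(-457) + Z/234 = -168/(-457) - 4447/1075/234 = -168*(-1/457) - 4447/1075*1/234 = 168/457 - 4447/251550 = 40228121/114958350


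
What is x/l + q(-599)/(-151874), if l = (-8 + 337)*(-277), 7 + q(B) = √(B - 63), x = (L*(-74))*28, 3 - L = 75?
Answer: -3236647555/1977247606 - I*√662/151874 ≈ -1.6369 - 0.00016941*I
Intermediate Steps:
L = -72 (L = 3 - 1*75 = 3 - 75 = -72)
x = 149184 (x = -72*(-74)*28 = 5328*28 = 149184)
q(B) = -7 + √(-63 + B) (q(B) = -7 + √(B - 63) = -7 + √(-63 + B))
l = -91133 (l = 329*(-277) = -91133)
x/l + q(-599)/(-151874) = 149184/(-91133) + (-7 + √(-63 - 599))/(-151874) = 149184*(-1/91133) + (-7 + √(-662))*(-1/151874) = -21312/13019 + (-7 + I*√662)*(-1/151874) = -21312/13019 + (7/151874 - I*√662/151874) = -3236647555/1977247606 - I*√662/151874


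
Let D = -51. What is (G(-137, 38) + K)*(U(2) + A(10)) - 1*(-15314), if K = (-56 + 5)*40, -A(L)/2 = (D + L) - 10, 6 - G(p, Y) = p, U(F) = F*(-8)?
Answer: -147828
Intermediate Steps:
U(F) = -8*F
G(p, Y) = 6 - p
A(L) = 122 - 2*L (A(L) = -2*((-51 + L) - 10) = -2*(-61 + L) = 122 - 2*L)
K = -2040 (K = -51*40 = -2040)
(G(-137, 38) + K)*(U(2) + A(10)) - 1*(-15314) = ((6 - 1*(-137)) - 2040)*(-8*2 + (122 - 2*10)) - 1*(-15314) = ((6 + 137) - 2040)*(-16 + (122 - 20)) + 15314 = (143 - 2040)*(-16 + 102) + 15314 = -1897*86 + 15314 = -163142 + 15314 = -147828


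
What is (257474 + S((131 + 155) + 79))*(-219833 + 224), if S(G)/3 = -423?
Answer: -56264923845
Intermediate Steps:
S(G) = -1269 (S(G) = 3*(-423) = -1269)
(257474 + S((131 + 155) + 79))*(-219833 + 224) = (257474 - 1269)*(-219833 + 224) = 256205*(-219609) = -56264923845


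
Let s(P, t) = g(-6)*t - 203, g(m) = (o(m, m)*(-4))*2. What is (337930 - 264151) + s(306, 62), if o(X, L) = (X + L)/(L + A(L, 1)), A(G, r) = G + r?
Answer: 803384/11 ≈ 73035.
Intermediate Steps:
o(X, L) = (L + X)/(1 + 2*L) (o(X, L) = (X + L)/(L + (L + 1)) = (L + X)/(L + (1 + L)) = (L + X)/(1 + 2*L))
g(m) = -16*m/(1 + 2*m) (g(m) = (((m + m)/(1 + 2*m))*(-4))*2 = (((2*m)/(1 + 2*m))*(-4))*2 = ((2*m/(1 + 2*m))*(-4))*2 = -8*m/(1 + 2*m)*2 = -16*m/(1 + 2*m))
s(P, t) = -203 - 96*t/11 (s(P, t) = (-16*(-6)/(1 + 2*(-6)))*t - 203 = (-16*(-6)/(1 - 12))*t - 203 = (-16*(-6)/(-11))*t - 203 = (-16*(-6)*(-1/11))*t - 203 = -96*t/11 - 203 = -203 - 96*t/11)
(337930 - 264151) + s(306, 62) = (337930 - 264151) + (-203 - 96/11*62) = 73779 + (-203 - 5952/11) = 73779 - 8185/11 = 803384/11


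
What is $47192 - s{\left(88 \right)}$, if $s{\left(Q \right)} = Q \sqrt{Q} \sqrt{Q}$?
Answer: $39448$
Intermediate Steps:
$s{\left(Q \right)} = Q^{2}$ ($s{\left(Q \right)} = Q^{\frac{3}{2}} \sqrt{Q} = Q^{2}$)
$47192 - s{\left(88 \right)} = 47192 - 88^{2} = 47192 - 7744 = 39448$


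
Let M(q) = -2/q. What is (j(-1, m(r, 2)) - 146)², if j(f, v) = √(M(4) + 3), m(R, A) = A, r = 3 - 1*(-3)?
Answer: (292 - √10)²/4 ≈ 20857.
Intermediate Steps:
r = 6 (r = 3 + 3 = 6)
j(f, v) = √10/2 (j(f, v) = √(-2/4 + 3) = √(-2*¼ + 3) = √(-½ + 3) = √(5/2) = √10/2)
(j(-1, m(r, 2)) - 146)² = (√10/2 - 146)² = (-146 + √10/2)²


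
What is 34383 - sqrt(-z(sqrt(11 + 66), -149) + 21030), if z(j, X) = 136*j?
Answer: 34383 - sqrt(21030 - 136*sqrt(77)) ≈ 34242.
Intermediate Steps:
34383 - sqrt(-z(sqrt(11 + 66), -149) + 21030) = 34383 - sqrt(-136*sqrt(11 + 66) + 21030) = 34383 - sqrt(-136*sqrt(77) + 21030) = 34383 - sqrt(21030 - 136*sqrt(77))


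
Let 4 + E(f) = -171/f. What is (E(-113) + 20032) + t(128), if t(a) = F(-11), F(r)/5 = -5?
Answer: 2260510/113 ≈ 20005.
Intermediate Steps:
F(r) = -25 (F(r) = 5*(-5) = -25)
E(f) = -4 - 171/f
t(a) = -25
(E(-113) + 20032) + t(128) = ((-4 - 171/(-113)) + 20032) - 25 = ((-4 - 171*(-1/113)) + 20032) - 25 = ((-4 + 171/113) + 20032) - 25 = (-281/113 + 20032) - 25 = 2263335/113 - 25 = 2260510/113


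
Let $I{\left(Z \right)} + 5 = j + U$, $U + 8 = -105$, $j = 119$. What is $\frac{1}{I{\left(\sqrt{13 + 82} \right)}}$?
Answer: $1$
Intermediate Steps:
$U = -113$ ($U = -8 - 105 = -113$)
$I{\left(Z \right)} = 1$ ($I{\left(Z \right)} = -5 + \left(119 - 113\right) = -5 + 6 = 1$)
$\frac{1}{I{\left(\sqrt{13 + 82} \right)}} = 1^{-1} = 1$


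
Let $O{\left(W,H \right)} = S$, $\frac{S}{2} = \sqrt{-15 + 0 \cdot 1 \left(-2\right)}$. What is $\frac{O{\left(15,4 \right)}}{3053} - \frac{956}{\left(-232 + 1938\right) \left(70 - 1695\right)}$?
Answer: $\frac{478}{1386125} + \frac{2 i \sqrt{15}}{3053} \approx 0.00034485 + 0.0025372 i$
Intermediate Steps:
$S = 2 i \sqrt{15}$ ($S = 2 \sqrt{-15 + 0 \cdot 1 \left(-2\right)} = 2 \sqrt{-15 + 0 \left(-2\right)} = 2 \sqrt{-15 + 0} = 2 \sqrt{-15} = 2 i \sqrt{15} \approx 7.746 i$)
$O{\left(W,H \right)} = 2 i \sqrt{15}$
$\frac{O{\left(15,4 \right)}}{3053} - \frac{956}{\left(-232 + 1938\right) \left(70 - 1695\right)} = \frac{2 i \sqrt{15}}{3053} - \frac{956}{\left(-232 + 1938\right) \left(70 - 1695\right)} = 2 i \sqrt{15} \cdot \frac{1}{3053} - \frac{956}{1706 \left(-1625\right)} = \frac{2 i \sqrt{15}}{3053} - \frac{956}{-2772250} = \frac{2 i \sqrt{15}}{3053} - - \frac{478}{1386125} = \frac{2 i \sqrt{15}}{3053} + \frac{478}{1386125} = \frac{478}{1386125} + \frac{2 i \sqrt{15}}{3053}$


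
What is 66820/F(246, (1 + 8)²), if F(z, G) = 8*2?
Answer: 16705/4 ≈ 4176.3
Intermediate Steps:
F(z, G) = 16
66820/F(246, (1 + 8)²) = 66820/16 = 66820*(1/16) = 16705/4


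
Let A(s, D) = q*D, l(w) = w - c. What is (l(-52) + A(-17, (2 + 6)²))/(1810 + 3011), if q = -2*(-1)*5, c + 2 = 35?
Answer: 185/1607 ≈ 0.11512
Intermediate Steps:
c = 33 (c = -2 + 35 = 33)
q = 10 (q = 2*5 = 10)
l(w) = -33 + w (l(w) = w - 1*33 = w - 33 = -33 + w)
A(s, D) = 10*D
(l(-52) + A(-17, (2 + 6)²))/(1810 + 3011) = ((-33 - 52) + 10*(2 + 6)²)/(1810 + 3011) = (-85 + 10*8²)/4821 = (-85 + 10*64)*(1/4821) = (-85 + 640)*(1/4821) = 555*(1/4821) = 185/1607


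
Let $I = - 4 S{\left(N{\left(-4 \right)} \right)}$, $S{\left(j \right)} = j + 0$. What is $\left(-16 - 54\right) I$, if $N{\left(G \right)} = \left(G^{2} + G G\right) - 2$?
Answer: $8400$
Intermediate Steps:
$N{\left(G \right)} = -2 + 2 G^{2}$ ($N{\left(G \right)} = \left(G^{2} + G^{2}\right) - 2 = 2 G^{2} - 2 = -2 + 2 G^{2}$)
$S{\left(j \right)} = j$
$I = -120$ ($I = - 4 \left(-2 + 2 \left(-4\right)^{2}\right) = - 4 \left(-2 + 2 \cdot 16\right) = - 4 \left(-2 + 32\right) = \left(-4\right) 30 = -120$)
$\left(-16 - 54\right) I = \left(-16 - 54\right) \left(-120\right) = \left(-70\right) \left(-120\right) = 8400$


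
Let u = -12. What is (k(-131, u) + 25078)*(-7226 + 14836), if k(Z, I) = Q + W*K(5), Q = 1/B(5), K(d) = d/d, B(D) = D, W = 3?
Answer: 190867932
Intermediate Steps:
K(d) = 1
Q = 1/5 ≈ 0.20000
k(Z, I) = 16/5 (k(Z, I) = 1/5 + 3*1 = 1/5 + 3 = 16/5)
(k(-131, u) + 25078)*(-7226 + 14836) = (16/5 + 25078)*(-7226 + 14836) = (125406/5)*7610 = 190867932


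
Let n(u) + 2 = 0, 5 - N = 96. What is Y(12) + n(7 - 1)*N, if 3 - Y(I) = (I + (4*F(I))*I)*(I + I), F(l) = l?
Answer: -13927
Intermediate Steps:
N = -91 (N = 5 - 1*96 = 5 - 96 = -91)
n(u) = -2 (n(u) = -2 + 0 = -2)
Y(I) = 3 - 2*I*(I + 4*I²) (Y(I) = 3 - (I + (4*I)*I)*(I + I) = 3 - (I + 4*I²)*2*I = 3 - 2*I*(I + 4*I²))
Y(12) + n(7 - 1)*N = (3 - 8*12³ - 2*12²) - 2*(-91) = (3 - 8*1728 - 2*144) + 182 = (3 - 13824 - 288) + 182 = -14109 + 182 = -13927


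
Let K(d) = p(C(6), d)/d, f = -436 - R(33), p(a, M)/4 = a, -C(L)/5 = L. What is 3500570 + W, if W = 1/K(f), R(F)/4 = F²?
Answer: 52509149/15 ≈ 3.5006e+6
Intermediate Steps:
C(L) = -5*L
p(a, M) = 4*a
R(F) = 4*F²
f = -4792 (f = -436 - 4*33² = -436 - 4*1089 = -436 - 1*4356 = -436 - 4356 = -4792)
K(d) = -120/d (K(d) = (4*(-5*6))/d = (4*(-30))/d = -120/d)
W = 599/15 (W = 1/(-120/(-4792)) = 1/(-120*(-1/4792)) = 1/(15/599) = 599/15 ≈ 39.933)
3500570 + W = 3500570 + 599/15 = 52509149/15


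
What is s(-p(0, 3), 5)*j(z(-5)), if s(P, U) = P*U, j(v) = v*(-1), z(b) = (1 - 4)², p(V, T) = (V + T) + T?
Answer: 270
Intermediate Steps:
p(V, T) = V + 2*T (p(V, T) = (T + V) + T = V + 2*T)
z(b) = 9 (z(b) = (-3)² = 9)
j(v) = -v
s(-p(0, 3), 5)*j(z(-5)) = (-(0 + 2*3)*5)*(-1*9) = (-(0 + 6)*5)*(-9) = (-1*6*5)*(-9) = -6*5*(-9) = -30*(-9) = 270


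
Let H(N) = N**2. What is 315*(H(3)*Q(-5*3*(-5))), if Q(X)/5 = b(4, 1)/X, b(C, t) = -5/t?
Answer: -945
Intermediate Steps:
Q(X) = -25/X (Q(X) = 5*((-5/1)/X) = 5*((-5*1)/X) = 5*(-5/X) = -25/X)
315*(H(3)*Q(-5*3*(-5))) = 315*(3**2*(-25/(-5*3*(-5)))) = 315*(9*(-25/((-15*(-5))))) = 315*(9*(-25/75)) = 315*(9*(-25*1/75)) = 315*(9*(-1/3)) = 315*(-3) = -945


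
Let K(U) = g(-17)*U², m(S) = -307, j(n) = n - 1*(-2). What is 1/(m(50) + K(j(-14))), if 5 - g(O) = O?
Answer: 1/2861 ≈ 0.00034953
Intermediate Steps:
g(O) = 5 - O
j(n) = 2 + n (j(n) = n + 2 = 2 + n)
K(U) = 22*U² (K(U) = (5 - 1*(-17))*U² = (5 + 17)*U² = 22*U²)
1/(m(50) + K(j(-14))) = 1/(-307 + 22*(2 - 14)²) = 1/(-307 + 22*(-12)²) = 1/(-307 + 22*144) = 1/(-307 + 3168) = 1/2861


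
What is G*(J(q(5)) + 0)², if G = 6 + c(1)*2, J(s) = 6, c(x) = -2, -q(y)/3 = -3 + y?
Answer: 72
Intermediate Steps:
q(y) = 9 - 3*y (q(y) = -3*(-3 + y) = 9 - 3*y)
G = 2 (G = 6 - 2*2 = 6 - 4 = 2)
G*(J(q(5)) + 0)² = 2*(6 + 0)² = 2*6² = 2*36 = 72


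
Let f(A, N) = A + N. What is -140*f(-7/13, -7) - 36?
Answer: 13252/13 ≈ 1019.4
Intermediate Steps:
-140*f(-7/13, -7) - 36 = -140*(-7/13 - 7) - 36 = -140*(-98/13) - 36 = 13720/13 - 36 = 13252/13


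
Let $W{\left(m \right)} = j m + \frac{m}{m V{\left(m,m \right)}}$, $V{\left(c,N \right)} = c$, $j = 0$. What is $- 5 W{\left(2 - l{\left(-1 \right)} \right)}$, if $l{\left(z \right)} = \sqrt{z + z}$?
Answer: $- \frac{5}{3} - \frac{5 i \sqrt{2}}{6} \approx -1.6667 - 1.1785 i$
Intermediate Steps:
$l{\left(z \right)} = \sqrt{2} \sqrt{z}$ ($l{\left(z \right)} = \sqrt{2 z} = \sqrt{2} \sqrt{z}$)
$W{\left(m \right)} = \frac{1}{m}$ ($W{\left(m \right)} = 0 m + \frac{m}{m m} = 0 + \frac{m}{m^{2}} = 0 + \frac{1}{m} = \frac{1}{m}$)
$- 5 W{\left(2 - l{\left(-1 \right)} \right)} = - \frac{5}{2 - \sqrt{2} \sqrt{-1}} = - \frac{5}{2 - \sqrt{2} i} = - \frac{5}{2 - i \sqrt{2}}$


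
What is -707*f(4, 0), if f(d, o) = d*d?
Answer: -11312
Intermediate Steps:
f(d, o) = d**2
-707*f(4, 0) = -707*4**2 = -707*16 = -11312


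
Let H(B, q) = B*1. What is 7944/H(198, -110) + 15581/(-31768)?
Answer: 3776969/95304 ≈ 39.631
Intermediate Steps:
H(B, q) = B
7944/H(198, -110) + 15581/(-31768) = 7944/198 + 15581/(-31768) = 7944*(1/198) + 15581*(-1/31768) = 1324/33 - 15581/31768 = 3776969/95304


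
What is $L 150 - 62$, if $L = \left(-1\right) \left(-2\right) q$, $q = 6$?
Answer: $1738$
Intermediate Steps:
$L = 12$ ($L = \left(-1\right) \left(-2\right) 6 = 2 \cdot 6 = 12$)
$L 150 - 62 = 12 \cdot 150 - 62 = 1800 - 62 = 1738$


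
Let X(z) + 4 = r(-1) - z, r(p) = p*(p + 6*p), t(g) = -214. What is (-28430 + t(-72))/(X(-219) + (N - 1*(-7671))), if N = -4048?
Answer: -28644/3845 ≈ -7.4497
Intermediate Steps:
r(p) = 7*p² (r(p) = p*(7*p) = 7*p²)
X(z) = 3 - z (X(z) = -4 + (7*(-1)² - z) = -4 + (7*1 - z) = -4 + (7 - z) = 3 - z)
(-28430 + t(-72))/(X(-219) + (N - 1*(-7671))) = (-28430 - 214)/((3 - 1*(-219)) + (-4048 - 1*(-7671))) = -28644/((3 + 219) + (-4048 + 7671)) = -28644/(222 + 3623) = -28644/3845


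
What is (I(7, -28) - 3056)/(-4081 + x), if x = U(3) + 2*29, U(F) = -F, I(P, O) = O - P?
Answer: 281/366 ≈ 0.76776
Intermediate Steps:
x = 55 (x = -1*3 + 2*29 = -3 + 58 = 55)
(I(7, -28) - 3056)/(-4081 + x) = ((-28 - 1*7) - 3056)/(-4081 + 55) = ((-28 - 7) - 3056)/(-4026) = (-35 - 3056)*(-1/4026) = -3091*(-1/4026) = 281/366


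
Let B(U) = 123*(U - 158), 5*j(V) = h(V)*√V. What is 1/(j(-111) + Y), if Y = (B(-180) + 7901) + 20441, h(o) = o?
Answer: -330800/4378513231 + 555*I*√111/4378513231 ≈ -7.5551e-5 + 1.3355e-6*I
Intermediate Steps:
j(V) = V^(3/2)/5 (j(V) = (V*√V)/5 = V^(3/2)/5)
B(U) = -19434 + 123*U (B(U) = 123*(-158 + U) = -19434 + 123*U)
Y = -13232 (Y = ((-19434 + 123*(-180)) + 7901) + 20441 = ((-19434 - 22140) + 7901) + 20441 = (-41574 + 7901) + 20441 = -33673 + 20441 = -13232)
1/(j(-111) + Y) = 1/((-111)^(3/2)/5 - 13232) = 1/((-111*I*√111)/5 - 13232) = 1/(-111*I*√111/5 - 13232) = 1/(-13232 - 111*I*√111/5)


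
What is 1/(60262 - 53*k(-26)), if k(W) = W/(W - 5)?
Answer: 31/1866744 ≈ 1.6606e-5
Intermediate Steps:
k(W) = W/(-5 + W)
1/(60262 - 53*k(-26)) = 1/(60262 - (-1378)/(-5 - 26)) = 1/(60262 - (-1378)/(-31)) = 1/(60262 - (-1378)*(-1)/31) = 1/(60262 - 53*26/31) = 1/(60262 - 1378/31) = 1/(1866744/31) = 31/1866744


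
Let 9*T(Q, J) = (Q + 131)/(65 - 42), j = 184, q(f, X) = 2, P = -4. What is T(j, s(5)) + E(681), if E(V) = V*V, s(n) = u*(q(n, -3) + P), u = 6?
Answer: 10666538/23 ≈ 4.6376e+5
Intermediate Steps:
s(n) = -12 (s(n) = 6*(2 - 4) = 6*(-2) = -12)
E(V) = V²
T(Q, J) = 131/207 + Q/207 (T(Q, J) = ((Q + 131)/(65 - 42))/9 = ((131 + Q)/23)/9 = ((131 + Q)*(1/23))/9 = (131/23 + Q/23)/9 = 131/207 + Q/207)
T(j, s(5)) + E(681) = (131/207 + (1/207)*184) + 681² = (131/207 + 8/9) + 463761 = 35/23 + 463761 = 10666538/23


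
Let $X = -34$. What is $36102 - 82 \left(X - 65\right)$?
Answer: $44220$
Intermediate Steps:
$36102 - 82 \left(X - 65\right) = 36102 - 82 \left(-34 - 65\right) = 36102 - -8118 = 36102 + 8118 = 44220$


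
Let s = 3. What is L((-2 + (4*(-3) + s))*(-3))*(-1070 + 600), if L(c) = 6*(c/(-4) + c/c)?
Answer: 20445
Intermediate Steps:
L(c) = 6 - 3*c/2 (L(c) = 6*(c*(-¼) + 1) = 6*(-c/4 + 1) = 6*(1 - c/4) = 6 - 3*c/2)
L((-2 + (4*(-3) + s))*(-3))*(-1070 + 600) = (6 - 3*(-2 + (4*(-3) + 3))*(-3)/2)*(-1070 + 600) = (6 - 3*(-2 + (-12 + 3))*(-3)/2)*(-470) = (6 - 3*(-2 - 9)*(-3)/2)*(-470) = (6 - (-33)*(-3)/2)*(-470) = (6 - 3/2*33)*(-470) = (6 - 99/2)*(-470) = -87/2*(-470) = 20445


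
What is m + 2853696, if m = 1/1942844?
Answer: 5544286151425/1942844 ≈ 2.8537e+6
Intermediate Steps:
m = 1/1942844 ≈ 5.1471e-7
m + 2853696 = 1/1942844 + 2853696 = 5544286151425/1942844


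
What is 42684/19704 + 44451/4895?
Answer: 8218187/730690 ≈ 11.247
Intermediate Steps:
42684/19704 + 44451/4895 = 42684*(1/19704) + 44451*(1/4895) = 3557/1642 + 4041/445 = 8218187/730690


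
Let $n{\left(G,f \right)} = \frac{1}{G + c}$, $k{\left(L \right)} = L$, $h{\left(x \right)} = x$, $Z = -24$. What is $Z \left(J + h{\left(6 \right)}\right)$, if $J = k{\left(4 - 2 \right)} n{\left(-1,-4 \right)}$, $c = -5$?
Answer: $-136$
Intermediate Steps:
$n{\left(G,f \right)} = \frac{1}{-5 + G}$ ($n{\left(G,f \right)} = \frac{1}{G - 5} = \frac{1}{-5 + G}$)
$J = - \frac{1}{3}$ ($J = \frac{4 - 2}{-5 - 1} = \frac{4 - 2}{-6} = 2 \left(- \frac{1}{6}\right) = - \frac{1}{3} \approx -0.33333$)
$Z \left(J + h{\left(6 \right)}\right) = - 24 \left(- \frac{1}{3} + 6\right) = \left(-24\right) \frac{17}{3} = -136$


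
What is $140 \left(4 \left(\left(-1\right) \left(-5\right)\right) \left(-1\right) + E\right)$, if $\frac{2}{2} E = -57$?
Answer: $-10780$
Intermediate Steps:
$E = -57$
$140 \left(4 \left(\left(-1\right) \left(-5\right)\right) \left(-1\right) + E\right) = 140 \left(4 \left(\left(-1\right) \left(-5\right)\right) \left(-1\right) - 57\right) = 140 \left(4 \cdot 5 \left(-1\right) - 57\right) = 140 \left(20 \left(-1\right) - 57\right) = 140 \left(-20 - 57\right) = 140 \left(-77\right) = -10780$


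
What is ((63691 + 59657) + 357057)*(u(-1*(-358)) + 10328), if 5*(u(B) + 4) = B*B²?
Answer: 4413416552892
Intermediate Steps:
u(B) = -4 + B³/5 (u(B) = -4 + (B*B²)/5 = -4 + B³/5)
((63691 + 59657) + 357057)*(u(-1*(-358)) + 10328) = ((63691 + 59657) + 357057)*((-4 + (-1*(-358))³/5) + 10328) = (123348 + 357057)*((-4 + (⅕)*358³) + 10328) = 480405*((-4 + (⅕)*45882712) + 10328) = 480405*((-4 + 45882712/5) + 10328) = 480405*(45882692/5 + 10328) = 480405*(45934332/5) = 4413416552892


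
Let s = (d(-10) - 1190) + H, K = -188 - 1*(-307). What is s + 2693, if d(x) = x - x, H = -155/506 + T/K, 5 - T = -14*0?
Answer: 90485727/60214 ≈ 1502.7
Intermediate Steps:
K = 119 (K = -188 + 307 = 119)
T = 5 (T = 5 - (-14)*0 = 5 - 1*0 = 5 + 0 = 5)
H = -15915/60214 (H = -155/506 + 5/119 = -15915/60214 ≈ -0.26431)
d(x) = 0
s = -71670575/60214 (s = (0 - 1190) - 15915/60214 = -1190 - 15915/60214 = -71670575/60214 ≈ -1190.3)
s + 2693 = -71670575/60214 + 2693 = 90485727/60214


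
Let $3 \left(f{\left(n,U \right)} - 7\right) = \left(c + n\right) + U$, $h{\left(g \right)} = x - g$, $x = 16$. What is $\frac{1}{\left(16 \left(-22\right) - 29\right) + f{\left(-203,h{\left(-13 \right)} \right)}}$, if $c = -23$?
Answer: $- \frac{3}{1319} \approx -0.0022744$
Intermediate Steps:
$h{\left(g \right)} = 16 - g$
$f{\left(n,U \right)} = - \frac{2}{3} + \frac{U}{3} + \frac{n}{3}$ ($f{\left(n,U \right)} = 7 + \frac{\left(-23 + n\right) + U}{3} = 7 + \frac{-23 + U + n}{3} = 7 + \left(- \frac{23}{3} + \frac{U}{3} + \frac{n}{3}\right) = - \frac{2}{3} + \frac{U}{3} + \frac{n}{3}$)
$\frac{1}{\left(16 \left(-22\right) - 29\right) + f{\left(-203,h{\left(-13 \right)} \right)}} = \frac{1}{\left(16 \left(-22\right) - 29\right) + \left(- \frac{2}{3} + \frac{16 - -13}{3} + \frac{1}{3} \left(-203\right)\right)} = \frac{1}{\left(-352 - 29\right) - \left(\frac{205}{3} - \frac{16 + 13}{3}\right)} = \frac{1}{-381 - \frac{176}{3}} = \frac{1}{- \frac{1319}{3}} = - \frac{3}{1319}$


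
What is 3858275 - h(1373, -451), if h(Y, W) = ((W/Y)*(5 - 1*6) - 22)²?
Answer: 7272460732450/1885129 ≈ 3.8578e+6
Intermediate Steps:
h(Y, W) = (-22 - W/Y)² (h(Y, W) = ((W/Y)*(5 - 6) - 22)² = ((W/Y)*(-1) - 22)² = (-W/Y - 22)² = (-22 - W/Y)²)
3858275 - h(1373, -451) = 3858275 - (-451 + 22*1373)²/1373² = 3858275 - (-451 + 30206)²/1885129 = 3858275 - 29755²/1885129 = 3858275 - 885360025/1885129 = 7272460732450/1885129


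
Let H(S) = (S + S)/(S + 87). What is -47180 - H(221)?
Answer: -7265941/154 ≈ -47181.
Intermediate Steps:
H(S) = 2*S/(87 + S) (H(S) = (2*S)/(87 + S) = 2*S/(87 + S))
-47180 - H(221) = -47180 - 2*221/(87 + 221) = -47180 - 2*221/308 = -47180 - 1*221/154 = -47180 - 221/154 = -7265941/154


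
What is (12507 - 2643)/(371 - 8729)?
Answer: -1644/1393 ≈ -1.1802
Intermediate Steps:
(12507 - 2643)/(371 - 8729) = 9864/(-8358) = 9864*(-1/8358) = -1644/1393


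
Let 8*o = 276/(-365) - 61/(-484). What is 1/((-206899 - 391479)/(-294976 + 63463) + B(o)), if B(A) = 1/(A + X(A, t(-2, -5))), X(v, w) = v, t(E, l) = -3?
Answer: -25771795647/96985505738 ≈ -0.26573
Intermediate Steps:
o = -111319/1413280 (o = (276/(-365) - 61/(-484))/8 = (276*(-1/365) - 61*(-1/484))/8 = (-276/365 + 61/484)/8 = (⅛)*(-111319/176660) = -111319/1413280 ≈ -0.078766)
B(A) = 1/(2*A) (B(A) = 1/(A + A) = 1/(2*A))
1/((-206899 - 391479)/(-294976 + 63463) + B(o)) = 1/((-206899 - 391479)/(-294976 + 63463) + 1/(2*(-111319/1413280))) = 1/(-598378/(-231513) + (½)*(-1413280/111319)) = 1/(-598378*(-1/231513) - 706640/111319) = 1/(598378/231513 - 706640/111319) = 1/(-96985505738/25771795647) = -25771795647/96985505738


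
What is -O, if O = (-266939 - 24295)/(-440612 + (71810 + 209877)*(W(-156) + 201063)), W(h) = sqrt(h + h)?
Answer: 16494443182563546/3207680999313597525889 - 164073663516*I*sqrt(78)/3207680999313597525889 ≈ 5.1422e-6 - 4.5175e-10*I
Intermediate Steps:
W(h) = sqrt(2)*sqrt(h) (W(h) = sqrt(2*h) = sqrt(2)*sqrt(h))
O = -291234/(56636392669 + 563374*I*sqrt(78)) (O = (-266939 - 24295)/(-440612 + (71810 + 209877)*(sqrt(2)*sqrt(-156) + 201063)) = -291234/(-440612 + 281687*(sqrt(2)*(2*I*sqrt(39)) + 201063)) = -291234/(-440612 + 281687*(2*I*sqrt(78) + 201063)) = -291234/(-440612 + 281687*(201063 + 2*I*sqrt(78))) = -291234/(-440612 + (56636833281 + 563374*I*sqrt(78))) = -291234/(56636392669 + 563374*I*sqrt(78)) ≈ -5.1422e-6 + 4.5175e-10*I)
-O = -(-16494443182563546/3207680999313597525889 + 164073663516*I*sqrt(78)/3207680999313597525889) = 16494443182563546/3207680999313597525889 - 164073663516*I*sqrt(78)/3207680999313597525889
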